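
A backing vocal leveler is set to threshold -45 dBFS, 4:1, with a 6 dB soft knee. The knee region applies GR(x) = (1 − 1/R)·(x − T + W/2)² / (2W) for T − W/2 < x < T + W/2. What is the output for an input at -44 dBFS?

x − T + W/2 = -44 − (-45) + 3 = 4.
GR = (1 − 1/4) × 4² / 12 = 0.75 × 16 / 12 = 1 dB.
Output = -44 − 1 = -45 dBFS.

-45 dBFS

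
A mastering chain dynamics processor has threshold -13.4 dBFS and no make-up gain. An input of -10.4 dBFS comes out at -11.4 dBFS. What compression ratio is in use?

1.5:1

Input overshoot = -10.4 − (-13.4) = 3 dB; output overshoot = -11.4 − (-13.4) = 2 dB.
Ratio = 3 / 2 = 1.5.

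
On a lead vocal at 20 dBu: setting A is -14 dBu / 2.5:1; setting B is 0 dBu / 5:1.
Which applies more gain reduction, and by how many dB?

A: overshoot 34 dB → output overshoot 13.6 dB → GR 20.4 dB.
B: overshoot 20 dB → output overshoot 4 dB → GR 16 dB.
Difference: 4.4 dB in favour of A.

A, by 4.4 dB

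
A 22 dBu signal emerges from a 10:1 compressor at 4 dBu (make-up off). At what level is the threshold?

2 dBu

Input is 20 dB above T (since output overshoot × R = input overshoot: (4 − T)·10 = 22 − T gives T = 2 dBu).
Check: 2 + (22 − 2)/10 = 2 + 2 = 4 dBu. ✓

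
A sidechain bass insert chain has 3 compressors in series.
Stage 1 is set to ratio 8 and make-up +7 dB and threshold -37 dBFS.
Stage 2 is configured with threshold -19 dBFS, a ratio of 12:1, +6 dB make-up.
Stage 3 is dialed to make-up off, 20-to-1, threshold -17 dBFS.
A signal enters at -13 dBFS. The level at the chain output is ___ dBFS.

-21 dBFS

Stage 1: overshoot 24 dB → 24/8 = 3 dB → -34 dBFS; +7 dB make-up → -27 dBFS.
Stage 2: below threshold (-27 ≤ -19); passes unchanged; make-up brings it to -21 dBFS.
Stage 3: -21 dBFS ≤ -17 dBFS, so stage 3 doesn't engage; output -21 dBFS.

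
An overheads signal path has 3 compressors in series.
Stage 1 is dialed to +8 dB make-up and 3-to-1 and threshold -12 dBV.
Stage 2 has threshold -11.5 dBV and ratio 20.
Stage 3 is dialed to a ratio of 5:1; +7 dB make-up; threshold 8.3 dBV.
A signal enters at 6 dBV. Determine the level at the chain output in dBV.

Stage 1: 6 dBV is 18 dB over -12 dBV; at 3:1 that becomes 6 dB over, giving -6 dBV; +8 dB make-up → 2 dBV.
Stage 2: 13.5 dB above -11.5 dBV, reduced 20:1 to 0.675 dB above → -10.825 dBV.
Stage 3: below threshold (-10.825 ≤ 8.3); passes unchanged; make-up brings it to -3.825 dBV.

-3.825 dBV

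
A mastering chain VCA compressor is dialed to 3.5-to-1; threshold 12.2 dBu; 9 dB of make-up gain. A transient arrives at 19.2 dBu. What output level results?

19.2 dBu sits 7 dB over threshold.
At 3.5:1 the overshoot is divided by 3.5, leaving 2 dB above threshold.
So the level is 12.2 + 2 = 14.2 dBu; make-up adds 9 dB, giving 23.2 dBu.

23.2 dBu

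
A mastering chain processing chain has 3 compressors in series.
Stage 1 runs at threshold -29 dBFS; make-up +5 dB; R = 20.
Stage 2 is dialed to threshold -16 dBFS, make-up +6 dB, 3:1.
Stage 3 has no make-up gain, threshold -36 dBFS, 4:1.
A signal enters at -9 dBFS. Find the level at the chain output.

-31.25 dBFS

Stage 1: 20 dB above -29 dBFS, reduced 20:1 to 1 dB above → -28 dBFS; +5 dB make-up → -23 dBFS.
Stage 2: below threshold (-23 ≤ -16); passes unchanged; make-up brings it to -17 dBFS.
Stage 3: -17 dBFS is 19 dB over -36 dBFS; at 4:1 that becomes 4.75 dB over, giving -31.25 dBFS.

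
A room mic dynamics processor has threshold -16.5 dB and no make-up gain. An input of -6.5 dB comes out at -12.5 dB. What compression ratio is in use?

2.5:1

Input overshoot = -6.5 − (-16.5) = 10 dB; output overshoot = -12.5 − (-16.5) = 4 dB.
Ratio = 10 / 4 = 2.5.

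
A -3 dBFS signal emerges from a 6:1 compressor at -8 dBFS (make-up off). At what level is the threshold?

-9 dBFS

Let T be the threshold. Output overshoot = (input overshoot)/R, so -8 − T = (-3 − T)/6.
6·(-8 − T) = -3 − T → 5·T = -48 − (-3) = -45.
T = -45/5 = -9 dBFS.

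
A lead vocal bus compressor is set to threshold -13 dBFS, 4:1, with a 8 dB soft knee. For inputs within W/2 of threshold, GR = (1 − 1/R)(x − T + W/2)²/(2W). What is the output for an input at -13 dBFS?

x − T + W/2 = -13 − (-13) + 4 = 4.
GR = (1 − 1/4) × 4² / 16 = 0.75 × 16 / 16 = 0.75 dB.
Output = -13 − 0.75 = -13.75 dBFS.

-13.75 dBFS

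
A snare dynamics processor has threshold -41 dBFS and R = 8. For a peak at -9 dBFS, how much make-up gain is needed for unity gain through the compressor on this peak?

28 dB

Without make-up, output = threshold + overshoot/8 = -41 + 4 = -37 dBFS.
Gap to target: 28 dB.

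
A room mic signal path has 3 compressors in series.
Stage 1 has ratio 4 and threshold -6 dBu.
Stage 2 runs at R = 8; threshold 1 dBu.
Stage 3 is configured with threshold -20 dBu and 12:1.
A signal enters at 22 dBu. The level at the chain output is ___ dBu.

-18.25 dBu

Stage 1: 28 dB above -6 dBu, reduced 4:1 to 7 dB above → 1 dBu.
Stage 2: below threshold (1 ≤ 1); passes unchanged; output 1 dBu.
Stage 3: 21 dB above -20 dBu, reduced 12:1 to 1.75 dB above → -18.25 dBu.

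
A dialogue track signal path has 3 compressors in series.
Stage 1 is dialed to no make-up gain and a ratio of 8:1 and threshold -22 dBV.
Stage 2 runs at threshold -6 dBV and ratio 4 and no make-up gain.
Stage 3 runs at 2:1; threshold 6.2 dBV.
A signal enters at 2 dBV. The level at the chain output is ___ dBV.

Stage 1: 24 dB above -22 dBV, reduced 8:1 to 3 dB above → -19 dBV.
Stage 2: below threshold (-19 ≤ -6); passes unchanged; output -19 dBV.
Stage 3: -19 dBV is at or below the 6.2 dBV threshold — no compression; output -19 dBV.

-19 dBV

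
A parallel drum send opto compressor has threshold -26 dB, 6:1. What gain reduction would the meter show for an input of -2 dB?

Overshoot = -2 − (-26) = 24 dB.
After 6:1 compression the overshoot becomes 24/6 = 4 dB.
Gain reduction = 24 − 4 = 20 dB.

20 dB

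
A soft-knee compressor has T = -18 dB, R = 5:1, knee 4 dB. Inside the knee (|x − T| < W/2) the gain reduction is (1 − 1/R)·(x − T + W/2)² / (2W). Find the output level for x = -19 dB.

-19.1 dB

x − T + W/2 = -19 − (-18) + 2 = 1.
GR = (1 − 1/5) × 1² / 8 = 0.8 × 1 / 8 = 0.1 dB.
Output = -19 − 0.1 = -19.1 dB.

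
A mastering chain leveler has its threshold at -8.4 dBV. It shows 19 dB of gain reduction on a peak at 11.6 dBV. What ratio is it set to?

20:1

Input overshoot = 11.6 − (-8.4) = 20 dB.
Output overshoot = 20 − 19 = 1 dB.
Ratio = input overshoot / output overshoot = 20 / 1 = 20.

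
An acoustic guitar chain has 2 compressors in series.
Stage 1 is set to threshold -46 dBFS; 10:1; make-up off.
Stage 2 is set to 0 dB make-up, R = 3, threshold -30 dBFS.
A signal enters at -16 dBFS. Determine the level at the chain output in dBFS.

-43 dBFS

Stage 1: -16 dBFS is 30 dB over -46 dBFS; at 10:1 that becomes 3 dB over, giving -43 dBFS.
Stage 2: -43 dBFS ≤ -30 dBFS, so stage 2 doesn't engage; output -43 dBFS.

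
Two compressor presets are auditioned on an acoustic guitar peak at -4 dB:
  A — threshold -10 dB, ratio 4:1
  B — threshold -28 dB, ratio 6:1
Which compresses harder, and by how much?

A: GR = 6 − 6/4 = 4.5 dB.
B: GR = 24 − 24/6 = 20 dB.
B reduces 15.5 dB more.

B, by 15.5 dB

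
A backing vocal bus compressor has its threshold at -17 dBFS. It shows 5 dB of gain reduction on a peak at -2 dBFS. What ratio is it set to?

1.5:1

Input overshoot = -2 − (-17) = 15 dB.
Output overshoot = 15 − 5 = 10 dB.
Ratio = input overshoot / output overshoot = 15 / 10 = 1.5.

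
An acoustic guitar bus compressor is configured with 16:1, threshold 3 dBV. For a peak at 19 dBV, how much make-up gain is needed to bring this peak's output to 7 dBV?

3 dB

The peak compresses to 3 + 16/16 = 4 dBV.
To reach 7 dBV requires 7 − 4 = 3 dB of make-up.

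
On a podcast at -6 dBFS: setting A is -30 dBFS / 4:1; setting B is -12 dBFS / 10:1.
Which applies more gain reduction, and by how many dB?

A: overshoot 24 dB → output overshoot 6 dB → GR 18 dB.
B: overshoot 6 dB → output overshoot 0.6 dB → GR 5.4 dB.
A reduces 12.6 dB more.

A, by 12.6 dB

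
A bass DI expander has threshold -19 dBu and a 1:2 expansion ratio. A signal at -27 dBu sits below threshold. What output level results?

-35 dBu

Below threshold, a 1:2 expander applies gain = (2−1)×(T − x) of attenuation.
(2−1) × 8 = 8 dB, so output = -27 − 8 = -35 dBu.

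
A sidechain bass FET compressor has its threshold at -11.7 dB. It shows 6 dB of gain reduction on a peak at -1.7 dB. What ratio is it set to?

Input overshoot = -1.7 − (-11.7) = 10 dB.
Output overshoot = 10 − 6 = 4 dB.
Ratio = input overshoot / output overshoot = 10 / 4 = 2.5.

2.5:1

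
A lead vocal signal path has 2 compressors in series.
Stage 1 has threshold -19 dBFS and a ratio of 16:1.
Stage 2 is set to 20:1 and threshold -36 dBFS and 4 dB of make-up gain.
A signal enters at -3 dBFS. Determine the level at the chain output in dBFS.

Stage 1: 16 dB above -19 dBFS, reduced 16:1 to 1 dB above → -18 dBFS.
Stage 2: 18 dB above -36 dBFS, reduced 20:1 to 0.9 dB above → -35.1 dBFS; +4 dB make-up → -31.1 dBFS.

-31.1 dBFS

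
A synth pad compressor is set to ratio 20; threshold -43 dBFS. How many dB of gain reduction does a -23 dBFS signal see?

19 dB

Overshoot = -23 − (-43) = 20 dB.
A 20:1 ratio leaves 1 dB of that excess.
So the signal is attenuated by 20 − 1 = 19 dB.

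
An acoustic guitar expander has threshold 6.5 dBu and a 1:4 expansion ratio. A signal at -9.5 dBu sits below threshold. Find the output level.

-57.5 dBu

Undershoot = 6.5 − (-9.5) = 16 dB.
At 1:4, that expands to 64 dB under threshold.
Output = 6.5 − 64 = -57.5 dBu.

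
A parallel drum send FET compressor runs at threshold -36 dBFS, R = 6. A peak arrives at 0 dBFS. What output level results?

Overshoot: 0 − (-36) = 36 dB.
6:1 compression reduces that to 36/6 = 6 dB over.
So the level is -36 + 6 = -30 dBFS.

-30 dBFS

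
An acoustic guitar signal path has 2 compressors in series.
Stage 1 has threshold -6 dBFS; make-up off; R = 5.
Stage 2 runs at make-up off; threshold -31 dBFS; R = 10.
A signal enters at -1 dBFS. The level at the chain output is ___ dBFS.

Stage 1: -1 dBFS is 5 dB over -6 dBFS; at 5:1 that becomes 1 dB over, giving -5 dBFS.
Stage 2: overshoot 26 dB → 26/10 = 2.6 dB → -28.4 dBFS.

-28.4 dBFS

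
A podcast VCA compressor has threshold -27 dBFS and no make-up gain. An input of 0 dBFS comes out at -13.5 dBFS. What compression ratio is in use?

Input overshoot = 0 − (-27) = 27 dB; output overshoot = -13.5 − (-27) = 13.5 dB.
Ratio = 27 / 13.5 = 2.

2:1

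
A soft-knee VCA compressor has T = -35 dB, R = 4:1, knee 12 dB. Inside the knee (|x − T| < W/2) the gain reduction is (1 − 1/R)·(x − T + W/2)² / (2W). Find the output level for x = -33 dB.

-35 dB

x − T + W/2 = -33 − (-35) + 6 = 8.
GR = (1 − 1/4) × 8² / 24 = 0.75 × 64 / 24 = 2 dB.
Output = -33 − 2 = -35 dB.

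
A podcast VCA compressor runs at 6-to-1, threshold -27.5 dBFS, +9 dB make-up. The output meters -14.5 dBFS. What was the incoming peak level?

-3.5 dBFS

Remove make-up: -14.5 − 9 = -23.5 dBFS.
The compressed level sits -23.5 − (-27.5) = 4 dB over threshold.
Undo the ratio: input overshoot = 4 × 6 = 24 dB, giving input = -3.5 dBFS.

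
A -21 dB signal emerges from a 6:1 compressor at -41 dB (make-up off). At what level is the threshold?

-45 dB

Gain reduction = -21 − (-41) = 20 dB; output overshoot = GR / (R − 1) = 20 / 5 = 4 dB.
Threshold = output − output overshoot = -41 − 4 = -45 dB.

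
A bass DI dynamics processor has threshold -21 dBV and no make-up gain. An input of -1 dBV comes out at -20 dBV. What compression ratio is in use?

Input overshoot = -1 − (-21) = 20 dB; output overshoot = -20 − (-21) = 1 dB.
Ratio = 20 / 1 = 20.

20:1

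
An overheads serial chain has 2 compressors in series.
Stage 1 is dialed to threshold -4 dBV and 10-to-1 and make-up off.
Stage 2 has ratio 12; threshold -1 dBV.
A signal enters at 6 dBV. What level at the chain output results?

-3 dBV

Stage 1: 6 dBV is 10 dB over -4 dBV; at 10:1 that becomes 1 dB over, giving -3 dBV.
Stage 2: -3 dBV ≤ -1 dBV, so stage 2 doesn't engage; output -3 dBV.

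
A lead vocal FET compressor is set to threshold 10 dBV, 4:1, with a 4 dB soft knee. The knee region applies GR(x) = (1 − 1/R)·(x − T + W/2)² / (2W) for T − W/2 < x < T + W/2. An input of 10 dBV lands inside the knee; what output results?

x − T + W/2 = 10 − 10 + 2 = 2.
GR = (1 − 1/4) × 2² / 8 = 0.75 × 4 / 8 = 0.375 dB.
Output = 10 − 0.375 = 9.625 dBV.

9.625 dBV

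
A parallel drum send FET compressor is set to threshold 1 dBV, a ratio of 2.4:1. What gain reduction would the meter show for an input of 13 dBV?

7 dB

13 dBV exceeds the threshold by 12 dB.
A 2.4:1 ratio leaves 5 dB of that excess.
So the signal is attenuated by 12 − 5 = 7 dB.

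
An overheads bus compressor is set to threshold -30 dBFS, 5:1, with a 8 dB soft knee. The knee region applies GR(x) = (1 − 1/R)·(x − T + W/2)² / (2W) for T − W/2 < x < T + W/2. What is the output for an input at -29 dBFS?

-30.25 dBFS

x − T + W/2 = -29 − (-30) + 4 = 5.
GR = (1 − 1/5) × 5² / 16 = 0.8 × 25 / 16 = 1.25 dB.
Output = -29 − 1.25 = -30.25 dBFS.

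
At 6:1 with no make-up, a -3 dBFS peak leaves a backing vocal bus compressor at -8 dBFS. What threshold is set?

-9 dBFS

Input is 6 dB above T (since output overshoot × R = input overshoot: (-8 − T)·6 = -3 − T gives T = -9 dBFS).
Check: -9 + (-3 − (-9))/6 = -9 + 1 = -8 dBFS. ✓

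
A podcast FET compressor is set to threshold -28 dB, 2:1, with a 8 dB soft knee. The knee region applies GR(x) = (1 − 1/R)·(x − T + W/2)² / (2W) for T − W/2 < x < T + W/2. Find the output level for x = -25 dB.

x − T + W/2 = -25 − (-28) + 4 = 7.
GR = (1 − 1/2) × 7² / 16 = 0.5 × 49 / 16 = 1.53125 dB.
Output = -25 − 1.53125 = -26.53125 dB.

-26.53125 dB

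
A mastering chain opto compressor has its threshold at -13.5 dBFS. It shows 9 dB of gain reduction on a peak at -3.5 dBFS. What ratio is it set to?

Input overshoot = -3.5 − (-13.5) = 10 dB.
Output overshoot = 10 − 9 = 1 dB.
Ratio = input overshoot / output overshoot = 10 / 1 = 10.

10:1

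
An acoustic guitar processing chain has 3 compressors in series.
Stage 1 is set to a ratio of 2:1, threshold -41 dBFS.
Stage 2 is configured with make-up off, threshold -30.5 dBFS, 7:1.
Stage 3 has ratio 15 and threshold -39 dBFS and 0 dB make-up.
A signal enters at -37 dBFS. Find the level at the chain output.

-39 dBFS

Stage 1: -37 dBFS is 4 dB over -41 dBFS; at 2:1 that becomes 2 dB over, giving -39 dBFS.
Stage 2: -39 dBFS is at or below the -30.5 dBFS threshold — no compression; output -39 dBFS.
Stage 3: below threshold (-39 ≤ -39); passes unchanged; output -39 dBFS.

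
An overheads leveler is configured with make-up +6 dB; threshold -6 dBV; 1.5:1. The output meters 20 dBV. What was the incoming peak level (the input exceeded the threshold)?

Remove make-up: 20 − 6 = 14 dBV.
Post-compression overshoot = 14 − (-6) = 20 dB.
Undo the ratio: input overshoot = 20 × 1.5 = 30 dB, giving input = 24 dBV.

24 dBV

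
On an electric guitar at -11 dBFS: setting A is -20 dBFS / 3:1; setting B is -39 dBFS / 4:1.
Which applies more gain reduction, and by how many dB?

A: GR = 9 − 9/3 = 6 dB.
B: GR = 28 − 28/4 = 21 dB.
Difference: 15 dB in favour of B.

B, by 15 dB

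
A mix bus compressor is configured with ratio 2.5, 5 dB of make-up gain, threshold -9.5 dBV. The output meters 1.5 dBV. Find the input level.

5.5 dBV

Stripping the +5 dB make-up gives -3.5 dBV at the gain stage.
Post-compression overshoot = -3.5 − (-9.5) = 6 dB.
Input overshoot = R × output overshoot = 15 dB → input = -9.5 + 15 = 5.5 dBV.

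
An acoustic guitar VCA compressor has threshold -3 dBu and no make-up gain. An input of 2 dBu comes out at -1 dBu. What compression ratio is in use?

Input overshoot = 2 − (-3) = 5 dB; output overshoot = -1 − (-3) = 2 dB.
Ratio = 5 / 2 = 2.5.

2.5:1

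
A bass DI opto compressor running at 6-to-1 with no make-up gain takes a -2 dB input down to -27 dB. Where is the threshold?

-32 dB

Gain reduction = -2 − (-27) = 25 dB; output overshoot = GR / (R − 1) = 25 / 5 = 5 dB.
Threshold = output − output overshoot = -27 − 5 = -32 dB.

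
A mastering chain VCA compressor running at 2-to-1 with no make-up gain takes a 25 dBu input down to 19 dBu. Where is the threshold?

Input is 12 dB above T (since output overshoot × R = input overshoot: (19 − T)·2 = 25 − T gives T = 13 dBu).
Check: 13 + (25 − 13)/2 = 13 + 6 = 19 dBu. ✓

13 dBu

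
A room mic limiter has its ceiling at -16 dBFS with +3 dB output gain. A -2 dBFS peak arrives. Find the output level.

A brickwall limiter is an ∞:1 compressor: any input above the ceiling is clamped to -16 dBFS.
Output gain then adds 3 dB: -16 + 3 = -13 dBFS.

-13 dBFS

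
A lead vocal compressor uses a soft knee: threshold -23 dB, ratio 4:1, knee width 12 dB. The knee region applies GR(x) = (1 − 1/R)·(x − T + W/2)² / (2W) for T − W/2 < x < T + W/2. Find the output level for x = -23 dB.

x − T + W/2 = -23 − (-23) + 6 = 6.
GR = (1 − 1/4) × 6² / 24 = 0.75 × 36 / 24 = 1.125 dB.
Output = -23 − 1.125 = -24.125 dB.

-24.125 dB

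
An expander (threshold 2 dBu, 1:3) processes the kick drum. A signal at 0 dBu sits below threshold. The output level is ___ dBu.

Below threshold, a 1:3 expander applies gain = (3−1)×(T − x) of attenuation.
(3−1) × 2 = 4 dB, so output = 0 − 4 = -4 dBu.

-4 dBu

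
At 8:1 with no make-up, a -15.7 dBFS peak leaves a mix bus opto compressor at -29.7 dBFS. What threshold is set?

-31.7 dBFS

Let T be the threshold. Output overshoot = (input overshoot)/R, so -29.7 − T = (-15.7 − T)/8.
8·(-29.7 − T) = -15.7 − T → 7·T = -237.6 − (-15.7) = -221.9.
T = -221.9/7 = -31.7 dBFS.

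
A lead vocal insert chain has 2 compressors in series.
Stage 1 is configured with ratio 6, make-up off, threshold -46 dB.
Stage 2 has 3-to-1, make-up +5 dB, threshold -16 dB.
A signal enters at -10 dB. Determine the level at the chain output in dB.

-35 dB

Stage 1: 36 dB above -46 dB, reduced 6:1 to 6 dB above → -40 dB.
Stage 2: below threshold (-40 ≤ -16); passes unchanged; make-up brings it to -35 dB.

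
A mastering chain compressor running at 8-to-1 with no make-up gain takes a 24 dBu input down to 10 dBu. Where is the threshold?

Gain reduction = 24 − 10 = 14 dB; output overshoot = GR / (R − 1) = 14 / 7 = 2 dB.
Threshold = output − output overshoot = 10 − 2 = 8 dBu.

8 dBu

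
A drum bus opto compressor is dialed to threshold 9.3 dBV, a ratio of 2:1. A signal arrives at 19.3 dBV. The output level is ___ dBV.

19.3 dBV sits 10 dB over threshold.
At 2:1 the overshoot is divided by 2, leaving 5 dB above threshold.
That puts the output at 14.3 dBV.

14.3 dBV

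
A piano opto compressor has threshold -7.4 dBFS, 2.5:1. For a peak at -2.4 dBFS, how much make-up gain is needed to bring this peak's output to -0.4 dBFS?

The peak compresses to -7.4 + 5/2.5 = -5.4 dBFS.
To reach -0.4 dBFS requires -0.4 − (-5.4) = 5 dB of make-up.

5 dB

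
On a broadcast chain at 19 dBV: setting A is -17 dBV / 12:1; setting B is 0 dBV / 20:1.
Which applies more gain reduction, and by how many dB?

A: overshoot 36 dB → output overshoot 3 dB → GR 33 dB.
B: overshoot 19 dB → output overshoot 0.95 dB → GR 18.05 dB.
Difference: 14.95 dB in favour of A.

A, by 14.95 dB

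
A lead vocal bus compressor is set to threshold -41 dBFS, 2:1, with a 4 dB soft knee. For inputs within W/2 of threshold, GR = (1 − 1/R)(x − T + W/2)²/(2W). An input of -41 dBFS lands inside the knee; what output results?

-41.25 dBFS

x − T + W/2 = -41 − (-41) + 2 = 2.
GR = (1 − 1/2) × 2² / 8 = 0.5 × 4 / 8 = 0.25 dB.
Output = -41 − 0.25 = -41.25 dBFS.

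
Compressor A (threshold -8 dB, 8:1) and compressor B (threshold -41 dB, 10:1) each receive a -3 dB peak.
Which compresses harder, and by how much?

A: GR = 5 − 5/8 = 4.375 dB.
B: GR = 38 − 38/10 = 34.2 dB.
B reduces 29.825 dB more.

B, by 29.825 dB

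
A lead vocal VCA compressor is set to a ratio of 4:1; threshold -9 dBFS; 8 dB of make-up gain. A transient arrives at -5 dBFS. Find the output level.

Overshoot: -5 − (-9) = 4 dB.
4:1 compression reduces that to 4/4 = 1 dB over.
Output = -9 + 1 = -8 dBFS; make-up adds 8 dB, giving 0 dBFS.

0 dBFS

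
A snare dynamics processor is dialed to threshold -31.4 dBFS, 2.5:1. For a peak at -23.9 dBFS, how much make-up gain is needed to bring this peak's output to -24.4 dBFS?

4 dB

Overshoot 7.5 dB → 7.5/2.5 = 3 dB after compression, so the compressed level is -31.4 + 3 = -28.4 dBFS.
Make-up = target − compressed = -24.4 − (-28.4) = 4 dB.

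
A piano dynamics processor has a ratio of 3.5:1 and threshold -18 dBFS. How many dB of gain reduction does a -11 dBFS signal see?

-11 dBFS exceeds the threshold by 7 dB.
At 3.5:1, output sits 7/3.5 = 2 dB above threshold.
GR = overshoot in − overshoot out = 7 − 2 = 5 dB.

5 dB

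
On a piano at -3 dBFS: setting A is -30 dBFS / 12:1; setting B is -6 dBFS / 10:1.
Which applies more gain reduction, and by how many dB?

A: 27 dB over, compressed to 2.25 dB over, so 24.75 dB of GR.
B: 3 dB over, compressed to 0.3 dB over, so 2.7 dB of GR.
A applies 22.05 dB more gain reduction.

A, by 22.05 dB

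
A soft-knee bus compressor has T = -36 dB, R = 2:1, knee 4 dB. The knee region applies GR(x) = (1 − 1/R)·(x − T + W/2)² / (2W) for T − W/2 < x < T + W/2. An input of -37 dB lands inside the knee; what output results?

x − T + W/2 = -37 − (-36) + 2 = 1.
GR = (1 − 1/2) × 1² / 8 = 0.5 × 1 / 8 = 0.0625 dB.
Output = -37 − 0.0625 = -37.0625 dB.

-37.0625 dB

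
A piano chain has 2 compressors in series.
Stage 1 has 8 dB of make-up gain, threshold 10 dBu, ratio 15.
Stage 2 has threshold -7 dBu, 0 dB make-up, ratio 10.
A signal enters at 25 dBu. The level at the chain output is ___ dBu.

-4.4 dBu

Stage 1: 15 dB above 10 dBu, reduced 15:1 to 1 dB above → 11 dBu; +8 dB make-up → 19 dBu.
Stage 2: 19 dBu is 26 dB over -7 dBu; at 10:1 that becomes 2.6 dB over, giving -4.4 dBu.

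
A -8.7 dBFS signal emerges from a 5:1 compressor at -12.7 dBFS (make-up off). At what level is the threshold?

-13.7 dBFS

Input is 5 dB above T (since output overshoot × R = input overshoot: (-12.7 − T)·5 = -8.7 − T gives T = -13.7 dBFS).
Check: -13.7 + (-8.7 − (-13.7))/5 = -13.7 + 1 = -12.7 dBFS. ✓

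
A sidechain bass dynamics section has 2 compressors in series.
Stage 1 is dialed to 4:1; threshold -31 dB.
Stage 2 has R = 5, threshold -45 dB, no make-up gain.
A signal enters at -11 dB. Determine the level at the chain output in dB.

-41.2 dB

Stage 1: -11 dB is 20 dB over -31 dB; at 4:1 that becomes 5 dB over, giving -26 dB.
Stage 2: overshoot 19 dB → 19/5 = 3.8 dB → -41.2 dB.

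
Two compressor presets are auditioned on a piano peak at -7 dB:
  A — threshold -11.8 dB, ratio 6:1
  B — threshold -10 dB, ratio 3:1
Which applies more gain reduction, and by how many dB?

A: overshoot 4.8 dB → output overshoot 0.8 dB → GR 4 dB.
B: overshoot 3 dB → output overshoot 1 dB → GR 2 dB.
Difference: 2 dB in favour of A.

A, by 2 dB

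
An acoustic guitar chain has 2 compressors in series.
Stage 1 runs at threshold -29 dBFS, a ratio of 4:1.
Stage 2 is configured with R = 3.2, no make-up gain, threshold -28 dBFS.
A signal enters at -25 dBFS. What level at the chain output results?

-28 dBFS

Stage 1: -25 dBFS is 4 dB over -29 dBFS; at 4:1 that becomes 1 dB over, giving -28 dBFS.
Stage 2: -28 dBFS is at or below the -28 dBFS threshold — no compression; output -28 dBFS.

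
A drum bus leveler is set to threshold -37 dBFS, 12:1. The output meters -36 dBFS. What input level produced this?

-25 dBFS

That's 1 dB above the -37 dBFS threshold.
Before 12:1 compression the overshoot was 1 × 12 = 12 dB, so input = -37 + 12 = -25 dBFS.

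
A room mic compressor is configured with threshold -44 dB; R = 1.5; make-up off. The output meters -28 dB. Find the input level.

-20 dB

Post-compression overshoot = -28 − (-44) = 16 dB.
Before 1.5:1 compression the overshoot was 16 × 1.5 = 24 dB, so input = -44 + 24 = -20 dB.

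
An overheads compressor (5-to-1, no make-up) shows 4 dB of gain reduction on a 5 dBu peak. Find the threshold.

Gain reduction = 5 − 1 = 4 dB; output overshoot = GR / (R − 1) = 4 / 4 = 1 dB.
Threshold = output − output overshoot = 1 − 1 = 0 dBu.

0 dBu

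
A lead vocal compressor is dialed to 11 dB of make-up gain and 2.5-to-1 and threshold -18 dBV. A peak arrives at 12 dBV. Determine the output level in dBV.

Overshoot: 12 − (-18) = 30 dB.
The 30 dB excess becomes 12 dB after 2.5:1 reduction.
That puts the output at -6 dBV; make-up adds 11 dB, giving 5 dBV.

5 dBV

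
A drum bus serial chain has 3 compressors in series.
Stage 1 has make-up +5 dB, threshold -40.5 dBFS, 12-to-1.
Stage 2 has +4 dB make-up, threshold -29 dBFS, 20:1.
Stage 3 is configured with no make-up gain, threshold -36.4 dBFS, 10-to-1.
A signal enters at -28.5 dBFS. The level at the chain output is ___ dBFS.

Stage 1: -28.5 dBFS is 12 dB over -40.5 dBFS; at 12:1 that becomes 1 dB over, giving -39.5 dBFS; +5 dB make-up → -34.5 dBFS.
Stage 2: -34.5 dBFS is at or below the -29 dBFS threshold — no compression; make-up brings it to -30.5 dBFS.
Stage 3: overshoot 5.9 dB → 5.9/10 = 0.59 dB → -35.81 dBFS.

-35.81 dBFS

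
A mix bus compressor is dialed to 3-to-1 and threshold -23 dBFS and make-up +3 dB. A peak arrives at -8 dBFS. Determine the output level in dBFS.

-15 dBFS

Overshoot: -8 − (-23) = 15 dB.
At 3:1 the overshoot is divided by 3, leaving 5 dB above threshold.
So the level is -23 + 5 = -18 dBFS; make-up adds 3 dB, giving -15 dBFS.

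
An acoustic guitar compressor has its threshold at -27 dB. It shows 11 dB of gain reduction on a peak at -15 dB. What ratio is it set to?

12:1

Input overshoot = -15 − (-27) = 12 dB.
Output overshoot = 12 − 11 = 1 dB.
Ratio = input overshoot / output overshoot = 12 / 1 = 12.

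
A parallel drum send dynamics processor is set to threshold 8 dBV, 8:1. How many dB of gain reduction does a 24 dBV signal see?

The signal is 16 dB above threshold.
At 8:1, output sits 16/8 = 2 dB above threshold.
Gain reduction = 16 − 2 = 14 dB.

14 dB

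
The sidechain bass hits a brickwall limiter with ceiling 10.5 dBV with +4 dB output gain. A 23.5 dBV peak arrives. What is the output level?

The limiter clamps the peak to its 10.5 dBV ceiling.
Output gain then adds 4 dB: 10.5 + 4 = 14.5 dBV.

14.5 dBV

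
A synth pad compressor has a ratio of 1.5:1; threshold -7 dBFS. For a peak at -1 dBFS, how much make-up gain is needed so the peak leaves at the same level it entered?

2 dB

Overshoot 6 dB → 6/1.5 = 4 dB after compression, so the compressed level is -7 + 4 = -3 dBFS.
Make-up = target − compressed = -1 − (-3) = 2 dB.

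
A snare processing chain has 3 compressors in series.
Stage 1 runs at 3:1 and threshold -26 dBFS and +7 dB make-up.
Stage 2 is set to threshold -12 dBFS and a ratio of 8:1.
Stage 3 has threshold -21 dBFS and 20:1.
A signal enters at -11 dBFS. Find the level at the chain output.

Stage 1: -11 dBFS is 15 dB over -26 dBFS; at 3:1 that becomes 5 dB over, giving -21 dBFS; +7 dB make-up → -14 dBFS.
Stage 2: -14 dBFS ≤ -12 dBFS, so stage 2 doesn't engage; output -14 dBFS.
Stage 3: overshoot 7 dB → 7/20 = 0.35 dB → -20.65 dBFS.

-20.65 dBFS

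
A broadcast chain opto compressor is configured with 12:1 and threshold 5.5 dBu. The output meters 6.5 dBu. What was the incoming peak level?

The compressed level sits 6.5 − 5.5 = 1 dB over threshold.
Before 12:1 compression the overshoot was 1 × 12 = 12 dB, so input = 5.5 + 12 = 17.5 dBu.

17.5 dBu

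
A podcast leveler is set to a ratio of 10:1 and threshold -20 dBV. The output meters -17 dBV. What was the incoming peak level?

10 dBV

The compressed level sits -17 − (-20) = 3 dB over threshold.
Input overshoot = R × output overshoot = 30 dB → input = -20 + 30 = 10 dBV.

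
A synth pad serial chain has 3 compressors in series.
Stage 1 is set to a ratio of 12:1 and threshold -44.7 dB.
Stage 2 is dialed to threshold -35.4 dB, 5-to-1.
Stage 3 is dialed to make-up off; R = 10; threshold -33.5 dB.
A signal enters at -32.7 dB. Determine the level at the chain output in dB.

-43.7 dB

Stage 1: 12 dB above -44.7 dB, reduced 12:1 to 1 dB above → -43.7 dB.
Stage 2: -43.7 dB ≤ -35.4 dB, so stage 2 doesn't engage; output -43.7 dB.
Stage 3: -43.7 dB is at or below the -33.5 dB threshold — no compression; output -43.7 dB.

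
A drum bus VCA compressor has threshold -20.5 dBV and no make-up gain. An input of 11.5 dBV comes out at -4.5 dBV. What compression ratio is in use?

2:1

Input overshoot = 11.5 − (-20.5) = 32 dB; output overshoot = -4.5 − (-20.5) = 16 dB.
Ratio = 32 / 16 = 2.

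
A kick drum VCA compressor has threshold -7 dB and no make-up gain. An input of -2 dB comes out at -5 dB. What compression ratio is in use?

Input overshoot = -2 − (-7) = 5 dB; output overshoot = -5 − (-7) = 2 dB.
Ratio = 5 / 2 = 2.5.

2.5:1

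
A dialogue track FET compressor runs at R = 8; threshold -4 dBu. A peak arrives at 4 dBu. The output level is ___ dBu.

-3 dBu

Overshoot: 4 − (-4) = 8 dB.
At 8:1 the overshoot is divided by 8, leaving 1 dB above threshold.
So the level is -4 + 1 = -3 dBu.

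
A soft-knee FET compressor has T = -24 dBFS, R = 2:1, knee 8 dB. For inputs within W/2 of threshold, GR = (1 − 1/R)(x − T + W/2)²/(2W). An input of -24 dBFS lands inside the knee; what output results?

x − T + W/2 = -24 − (-24) + 4 = 4.
GR = (1 − 1/2) × 4² / 16 = 0.5 × 16 / 16 = 0.5 dB.
Output = -24 − 0.5 = -24.5 dBFS.

-24.5 dBFS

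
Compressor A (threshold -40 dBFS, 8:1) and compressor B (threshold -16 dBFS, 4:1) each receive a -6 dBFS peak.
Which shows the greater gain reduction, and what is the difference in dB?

A: overshoot 34 dB → output overshoot 4.25 dB → GR 29.75 dB.
B: overshoot 10 dB → output overshoot 2.5 dB → GR 7.5 dB.
Difference: 22.25 dB in favour of A.

A, by 22.25 dB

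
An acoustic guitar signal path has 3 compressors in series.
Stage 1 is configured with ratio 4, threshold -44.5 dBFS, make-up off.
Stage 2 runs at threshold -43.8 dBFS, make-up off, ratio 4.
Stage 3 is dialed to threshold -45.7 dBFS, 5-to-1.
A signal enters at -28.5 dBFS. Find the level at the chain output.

-45.155 dBFS

Stage 1: overshoot 16 dB → 16/4 = 4 dB → -40.5 dBFS.
Stage 2: -40.5 dBFS is 3.3 dB over -43.8 dBFS; at 4:1 that becomes 0.825 dB over, giving -42.975 dBFS.
Stage 3: overshoot 2.725 dB → 2.725/5 = 0.545 dB → -45.155 dBFS.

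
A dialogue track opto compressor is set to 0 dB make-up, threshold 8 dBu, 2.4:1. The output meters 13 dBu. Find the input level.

20 dBu

Post-compression overshoot = 13 − 8 = 5 dB.
Before 2.4:1 compression the overshoot was 5 × 2.4 = 12 dB, so input = 8 + 12 = 20 dBu.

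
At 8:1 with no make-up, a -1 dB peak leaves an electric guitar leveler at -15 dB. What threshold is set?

-17 dB

Let T be the threshold. Output overshoot = (input overshoot)/R, so -15 − T = (-1 − T)/8.
8·(-15 − T) = -1 − T → 7·T = -120 − (-1) = -119.
T = -119/7 = -17 dB.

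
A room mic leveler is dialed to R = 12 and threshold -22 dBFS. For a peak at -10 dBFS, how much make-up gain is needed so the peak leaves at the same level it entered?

Without make-up, output = threshold + overshoot/12 = -22 + 1 = -21 dBFS.
Gap to target: 11 dB.

11 dB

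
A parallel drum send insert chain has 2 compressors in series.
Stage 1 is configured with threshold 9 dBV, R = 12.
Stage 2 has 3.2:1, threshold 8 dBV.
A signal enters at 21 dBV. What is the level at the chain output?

Stage 1: 12 dB above 9 dBV, reduced 12:1 to 1 dB above → 10 dBV.
Stage 2: 10 dBV is 2 dB over 8 dBV; at 3.2:1 that becomes 0.625 dB over, giving 8.625 dBV.

8.625 dBV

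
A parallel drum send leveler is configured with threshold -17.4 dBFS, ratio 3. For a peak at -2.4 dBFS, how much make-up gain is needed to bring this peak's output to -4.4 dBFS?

Without make-up, output = threshold + overshoot/3 = -17.4 + 5 = -12.4 dBFS.
Gap to target: 8 dB.

8 dB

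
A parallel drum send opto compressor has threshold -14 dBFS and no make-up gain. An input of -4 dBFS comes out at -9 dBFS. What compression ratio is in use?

Input overshoot = -4 − (-14) = 10 dB; output overshoot = -9 − (-14) = 5 dB.
Ratio = 10 / 5 = 2.

2:1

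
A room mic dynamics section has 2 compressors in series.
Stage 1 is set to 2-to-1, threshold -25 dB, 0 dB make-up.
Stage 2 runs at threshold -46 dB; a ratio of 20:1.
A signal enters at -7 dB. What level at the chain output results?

Stage 1: 18 dB above -25 dB, reduced 2:1 to 9 dB above → -16 dB.
Stage 2: 30 dB above -46 dB, reduced 20:1 to 1.5 dB above → -44.5 dB.

-44.5 dB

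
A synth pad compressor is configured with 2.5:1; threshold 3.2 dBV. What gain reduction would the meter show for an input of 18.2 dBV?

9 dB

18.2 dBV exceeds the threshold by 15 dB.
A 2.5:1 ratio leaves 6 dB of that excess.
Gain reduction = 15 − 6 = 9 dB.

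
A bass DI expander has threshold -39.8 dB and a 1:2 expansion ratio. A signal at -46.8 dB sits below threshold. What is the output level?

Undershoot = (-39.8) − (-46.8) = 7 dB.
At 1:2, that expands to 14 dB under threshold.
Output = -39.8 − 14 = -53.8 dB.

-53.8 dB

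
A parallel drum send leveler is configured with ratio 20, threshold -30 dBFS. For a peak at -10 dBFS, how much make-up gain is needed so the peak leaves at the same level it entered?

19 dB

The peak compresses to -30 + 20/20 = -29 dBFS.
To reach -10 dBFS requires -10 − (-29) = 19 dB of make-up.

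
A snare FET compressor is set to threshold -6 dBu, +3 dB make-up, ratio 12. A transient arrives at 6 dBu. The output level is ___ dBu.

Overshoot: 6 − (-6) = 12 dB.
At 12:1 the overshoot is divided by 12, leaving 1 dB above threshold.
Output = -6 + 1 = -5 dBu; make-up adds 3 dB, giving -2 dBu.

-2 dBu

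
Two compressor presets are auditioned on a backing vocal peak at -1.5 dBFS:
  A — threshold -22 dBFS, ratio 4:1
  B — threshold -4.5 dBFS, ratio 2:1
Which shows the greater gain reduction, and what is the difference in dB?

A: 20.5 dB over, compressed to 5.125 dB over, so 15.375 dB of GR.
B: 3 dB over, compressed to 1.5 dB over, so 1.5 dB of GR.
A reduces 13.875 dB more.

A, by 13.875 dB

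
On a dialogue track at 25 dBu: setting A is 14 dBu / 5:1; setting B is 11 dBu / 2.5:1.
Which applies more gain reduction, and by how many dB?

A, by 0.4 dB

A: GR = 11 − 11/5 = 8.8 dB.
B: GR = 14 − 14/2.5 = 8.4 dB.
Difference: 0.4 dB in favour of A.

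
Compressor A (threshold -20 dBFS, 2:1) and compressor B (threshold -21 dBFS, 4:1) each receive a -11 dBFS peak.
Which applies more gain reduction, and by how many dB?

B, by 3 dB

A: 9 dB over, compressed to 4.5 dB over, so 4.5 dB of GR.
B: 10 dB over, compressed to 2.5 dB over, so 7.5 dB of GR.
Difference: 3 dB in favour of B.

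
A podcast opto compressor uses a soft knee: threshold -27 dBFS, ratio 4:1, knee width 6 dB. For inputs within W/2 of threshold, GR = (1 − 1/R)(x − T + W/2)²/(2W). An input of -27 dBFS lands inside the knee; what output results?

-27.5625 dBFS

x − T + W/2 = -27 − (-27) + 3 = 3.
GR = (1 − 1/4) × 3² / 12 = 0.75 × 9 / 12 = 0.5625 dB.
Output = -27 − 0.5625 = -27.5625 dBFS.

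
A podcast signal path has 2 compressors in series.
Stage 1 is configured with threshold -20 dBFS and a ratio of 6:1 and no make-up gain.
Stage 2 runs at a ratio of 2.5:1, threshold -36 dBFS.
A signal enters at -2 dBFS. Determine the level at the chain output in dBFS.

Stage 1: -2 dBFS is 18 dB over -20 dBFS; at 6:1 that becomes 3 dB over, giving -17 dBFS.
Stage 2: -17 dBFS is 19 dB over -36 dBFS; at 2.5:1 that becomes 7.6 dB over, giving -28.4 dBFS.

-28.4 dBFS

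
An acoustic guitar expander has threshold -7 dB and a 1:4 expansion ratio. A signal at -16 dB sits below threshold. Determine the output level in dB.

Below threshold, a 1:4 expander applies gain = (4−1)×(T − x) of attenuation.
(4−1) × 9 = 27 dB, so output = -16 − 27 = -43 dB.

-43 dB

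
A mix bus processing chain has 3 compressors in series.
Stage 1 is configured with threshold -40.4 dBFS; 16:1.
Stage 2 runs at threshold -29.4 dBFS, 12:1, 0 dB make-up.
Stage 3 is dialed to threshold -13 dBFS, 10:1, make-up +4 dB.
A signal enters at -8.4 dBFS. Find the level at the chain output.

Stage 1: -8.4 dBFS is 32 dB over -40.4 dBFS; at 16:1 that becomes 2 dB over, giving -38.4 dBFS.
Stage 2: -38.4 dBFS ≤ -29.4 dBFS, so stage 2 doesn't engage; output -38.4 dBFS.
Stage 3: -38.4 dBFS is at or below the -13 dBFS threshold — no compression; make-up brings it to -34.4 dBFS.

-34.4 dBFS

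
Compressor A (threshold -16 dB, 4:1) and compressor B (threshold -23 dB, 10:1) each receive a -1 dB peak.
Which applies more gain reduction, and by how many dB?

A: 15 dB over, compressed to 3.75 dB over, so 11.25 dB of GR.
B: 22 dB over, compressed to 2.2 dB over, so 19.8 dB of GR.
B reduces 8.55 dB more.

B, by 8.55 dB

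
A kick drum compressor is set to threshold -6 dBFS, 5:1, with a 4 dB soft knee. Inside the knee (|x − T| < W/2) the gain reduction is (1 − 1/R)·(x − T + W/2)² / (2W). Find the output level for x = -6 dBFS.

x − T + W/2 = -6 − (-6) + 2 = 2.
GR = (1 − 1/5) × 2² / 8 = 0.8 × 4 / 8 = 0.4 dB.
Output = -6 − 0.4 = -6.4 dBFS.

-6.4 dBFS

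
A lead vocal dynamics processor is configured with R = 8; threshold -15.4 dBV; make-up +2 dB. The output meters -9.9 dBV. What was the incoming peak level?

12.6 dBV

Remove make-up: -9.9 − 2 = -11.9 dBV.
That's 3.5 dB above the -15.4 dBV threshold.
Before 8:1 compression the overshoot was 3.5 × 8 = 28 dB, so input = -15.4 + 28 = 12.6 dBV.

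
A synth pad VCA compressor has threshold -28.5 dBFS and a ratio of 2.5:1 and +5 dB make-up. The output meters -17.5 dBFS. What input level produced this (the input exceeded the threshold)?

Remove make-up: -17.5 − 5 = -22.5 dBFS.
Post-compression overshoot = -22.5 − (-28.5) = 6 dB.
Undo the ratio: input overshoot = 6 × 2.5 = 15 dB, giving input = -13.5 dBFS.

-13.5 dBFS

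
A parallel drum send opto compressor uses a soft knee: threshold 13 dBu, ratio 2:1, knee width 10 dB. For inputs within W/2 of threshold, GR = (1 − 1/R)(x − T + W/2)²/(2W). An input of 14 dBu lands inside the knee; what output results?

13.1 dBu

x − T + W/2 = 14 − 13 + 5 = 6.
GR = (1 − 1/2) × 6² / 20 = 0.5 × 36 / 20 = 0.9 dB.
Output = 14 − 0.9 = 13.1 dBu.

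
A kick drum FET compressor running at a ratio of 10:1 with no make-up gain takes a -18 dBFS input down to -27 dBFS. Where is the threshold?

Gain reduction = -18 − (-27) = 9 dB; output overshoot = GR / (R − 1) = 9 / 9 = 1 dB.
Threshold = output − output overshoot = -27 − 1 = -28 dBFS.

-28 dBFS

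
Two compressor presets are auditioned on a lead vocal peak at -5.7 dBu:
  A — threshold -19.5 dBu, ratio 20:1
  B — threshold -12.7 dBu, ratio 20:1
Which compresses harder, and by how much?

A, by 6.46 dB

A: overshoot 13.8 dB → output overshoot 0.69 dB → GR 13.11 dB.
B: overshoot 7 dB → output overshoot 0.35 dB → GR 6.65 dB.
A reduces 6.46 dB more.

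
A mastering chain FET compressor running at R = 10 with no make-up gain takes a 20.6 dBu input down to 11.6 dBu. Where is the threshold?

Input is 10 dB above T (since output overshoot × R = input overshoot: (11.6 − T)·10 = 20.6 − T gives T = 10.6 dBu).
Check: 10.6 + (20.6 − 10.6)/10 = 10.6 + 1 = 11.6 dBu. ✓

10.6 dBu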